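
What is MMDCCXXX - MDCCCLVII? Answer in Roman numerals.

MMDCCXXX = 2730
MDCCCLVII = 1857
2730 - 1857 = 873

DCCCLXXIII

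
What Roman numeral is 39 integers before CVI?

CVI = 106
106 - 39 = 67

LXVII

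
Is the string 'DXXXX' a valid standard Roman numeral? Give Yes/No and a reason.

'DXXXX': More than 3 consecutive X's

No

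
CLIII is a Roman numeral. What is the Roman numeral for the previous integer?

CLIII = 153; previous is 152

CLII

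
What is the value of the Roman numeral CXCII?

CXCII: C=100, XC=90, I=1, I=1
100 + 90 + 1 + 1 = 192

192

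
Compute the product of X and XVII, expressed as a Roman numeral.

X = 10
XVII = 17
10 × 17 = 170

CLXX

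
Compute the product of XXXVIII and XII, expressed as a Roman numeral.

XXXVIII = 38
XII = 12
38 × 12 = 456

CDLVI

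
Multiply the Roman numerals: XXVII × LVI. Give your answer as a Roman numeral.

XXVII = 27
LVI = 56
27 × 56 = 1512

MDXII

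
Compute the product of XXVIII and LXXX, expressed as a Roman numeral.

XXVIII = 28
LXXX = 80
28 × 80 = 2240

MMCCXL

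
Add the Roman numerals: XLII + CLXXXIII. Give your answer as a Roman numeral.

XLII = 42
CLXXXIII = 183
42 + 183 = 225

CCXXV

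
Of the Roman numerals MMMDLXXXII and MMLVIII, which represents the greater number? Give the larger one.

MMMDLXXXII = 3582
MMLVIII = 2058
3582 is larger

MMMDLXXXII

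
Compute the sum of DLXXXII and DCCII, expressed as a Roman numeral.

DLXXXII = 582
DCCII = 702
582 + 702 = 1284

MCCLXXXIV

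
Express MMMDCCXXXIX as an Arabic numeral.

MMMDCCXXXIX: M=1000, M=1000, M=1000, D=500, C=100, C=100, X=10, X=10, X=10, IX=9
1000 + 1000 + 1000 + 500 + 100 + 100 + 10 + 10 + 10 + 9 = 3739

3739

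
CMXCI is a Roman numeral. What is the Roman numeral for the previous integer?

CMXCI = 991, so the previous integer is 991 - 1 = 990

CMXC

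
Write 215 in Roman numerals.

Convert 215 to Roman numerals:
  215 contains 2×100 (CC)
  15 contains 1×10 (X)
  5 contains 1×5 (V)

CCXV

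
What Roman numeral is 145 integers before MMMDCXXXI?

MMMDCXXXI = 3631
3631 - 145 = 3486

MMMCDLXXXVI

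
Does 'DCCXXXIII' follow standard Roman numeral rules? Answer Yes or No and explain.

'DCCXXXIII': Check the rules: uses only the symbols I, V, X, L, C, D, M; no symbol is repeated more than three times in a row; V, L and D each appear at most once; no smaller symbol precedes a larger one (values never increase from left to right). Value: D (500) + C (100) + C (100) + X (10) + X (10) + X (10) + I (1) + I (1) + I (1) = 733. So it is a valid standard Roman numeral.

Yes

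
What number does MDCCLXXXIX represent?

MDCCLXXXIX: M=1000, D=500, C=100, C=100, L=50, X=10, X=10, X=10, IX=9
1000 + 500 + 100 + 100 + 50 + 10 + 10 + 10 + 9 = 1789

1789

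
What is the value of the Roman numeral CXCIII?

CXCIII: C=100, XC=90, I=1, I=1, I=1
100 + 90 + 1 + 1 + 1 = 193

193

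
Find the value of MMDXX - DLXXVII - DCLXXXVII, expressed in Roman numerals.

MMDXX = 2520, DLXXVII = 577, DCLXXXVII = 687
2520 - 577 = 1943
1943 - 687 = 1256

MCCLVI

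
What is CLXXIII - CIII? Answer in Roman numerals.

CLXXIII = 173
CIII = 103
173 - 103 = 70

LXX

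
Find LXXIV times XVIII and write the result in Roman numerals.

LXXIV = 74
XVIII = 18
74 × 18 = 1332

MCCCXXXII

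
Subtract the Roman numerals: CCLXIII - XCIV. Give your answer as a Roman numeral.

CCLXIII = 263
XCIV = 94
263 - 94 = 169

CLXIX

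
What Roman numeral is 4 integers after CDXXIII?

CDXXIII = 423
423 + 4 = 427

CDXXVII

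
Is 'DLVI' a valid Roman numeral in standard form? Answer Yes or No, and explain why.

'DLVI': Check the rules: uses only the symbols I, V, X, L, C, D, M; no symbol is repeated more than three times in a row; V, L and D each appear at most once; no smaller symbol precedes a larger one (values never increase from left to right). Value: D (500) + L (50) + V (5) + I (1) = 556. So it is a valid standard Roman numeral.

Yes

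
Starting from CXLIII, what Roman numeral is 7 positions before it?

CXLIII = 143
143 - 7 = 136

CXXXVI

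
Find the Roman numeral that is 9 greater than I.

I = 1
1 + 9 = 10

X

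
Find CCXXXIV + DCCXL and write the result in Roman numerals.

CCXXXIV = 234
DCCXL = 740
234 + 740 = 974

CMLXXIV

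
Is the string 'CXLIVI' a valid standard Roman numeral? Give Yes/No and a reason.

'CXLIVI': I cannot come right after the subtractive pair IV: once I is subtracted in IV, the next symbol must be smaller than I

No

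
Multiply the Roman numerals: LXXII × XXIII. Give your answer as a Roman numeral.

LXXII = 72
XXIII = 23
72 × 23 = 1656

MDCLVI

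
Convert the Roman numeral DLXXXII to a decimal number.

DLXXXII: D=500, L=50, X=10, X=10, X=10, I=1, I=1
500 + 50 + 10 + 10 + 10 + 1 + 1 = 582

582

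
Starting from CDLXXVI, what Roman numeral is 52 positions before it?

CDLXXVI = 476
476 - 52 = 424

CDXXIV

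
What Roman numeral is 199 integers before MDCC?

MDCC = 1700
1700 - 199 = 1501

MDI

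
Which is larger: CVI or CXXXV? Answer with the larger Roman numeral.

CVI = 106
CXXXV = 135
135 is larger

CXXXV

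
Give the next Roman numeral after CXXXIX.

CXXXIX = 139; next is 140

CXL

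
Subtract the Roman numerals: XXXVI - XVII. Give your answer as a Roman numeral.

XXXVI = 36
XVII = 17
36 - 17 = 19

XIX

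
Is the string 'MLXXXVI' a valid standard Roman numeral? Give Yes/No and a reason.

'MLXXXVI': Check the rules: uses only the symbols I, V, X, L, C, D, M; no symbol is repeated more than three times in a row; V, L and D each appear at most once; no smaller symbol precedes a larger one (values never increase from left to right). Value: M (1000) + L (50) + X (10) + X (10) + X (10) + V (5) + I (1) = 1086. So it is a valid standard Roman numeral.

Yes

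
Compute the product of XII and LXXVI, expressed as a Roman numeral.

XII = 12
LXXVI = 76
12 × 76 = 912

CMXII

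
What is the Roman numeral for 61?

Convert 61 to Roman numerals:
  61 contains 1×50 (L)
  11 contains 1×10 (X)
  1 contains 1×1 (I)

LXI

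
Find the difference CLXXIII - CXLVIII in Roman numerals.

CLXXIII = 173
CXLVIII = 148
173 - 148 = 25

XXV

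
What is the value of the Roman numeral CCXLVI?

CCXLVI: C=100, C=100, XL=40, V=5, I=1
100 + 100 + 40 + 5 + 1 = 246

246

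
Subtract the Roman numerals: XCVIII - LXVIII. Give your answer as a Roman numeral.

XCVIII = 98
LXVIII = 68
98 - 68 = 30

XXX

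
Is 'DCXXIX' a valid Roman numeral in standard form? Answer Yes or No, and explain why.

'DCXXIX': Check the rules: uses only the symbols I, V, X, L, C, D, M; no symbol is repeated more than three times in a row; V, L and D each appear at most once; the only place a smaller symbol precedes a larger one is the allowed subtractive pair IX, the symbol right after such a pair (if any) is smaller than the pair's first symbol, and otherwise the values never increase from left to right. Value: D (500) + C (100) + X (10) + X (10) + IX (9) = 629. So it is a valid standard Roman numeral.

Yes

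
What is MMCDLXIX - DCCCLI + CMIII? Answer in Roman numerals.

MMCDLXIX = 2469, DCCCLI = 851, CMIII = 903
2469 - 851 = 1618
1618 + 903 = 2521

MMDXXI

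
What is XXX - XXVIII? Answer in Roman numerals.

XXX = 30
XXVIII = 28
30 - 28 = 2

II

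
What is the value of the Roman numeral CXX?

CXX: C=100, X=10, X=10
100 + 10 + 10 = 120

120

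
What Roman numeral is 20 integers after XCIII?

XCIII = 93
93 + 20 = 113

CXIII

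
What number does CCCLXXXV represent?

CCCLXXXV: C=100, C=100, C=100, L=50, X=10, X=10, X=10, V=5
100 + 100 + 100 + 50 + 10 + 10 + 10 + 5 = 385

385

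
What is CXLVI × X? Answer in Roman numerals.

CXLVI = 146
X = 10
146 × 10 = 1460

MCDLX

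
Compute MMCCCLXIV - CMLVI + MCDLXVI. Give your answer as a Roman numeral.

MMCCCLXIV = 2364, CMLVI = 956, MCDLXVI = 1466
2364 - 956 = 1408
1408 + 1466 = 2874

MMDCCCLXXIV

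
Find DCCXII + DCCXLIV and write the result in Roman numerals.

DCCXII = 712
DCCXLIV = 744
712 + 744 = 1456

MCDLVI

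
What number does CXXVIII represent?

CXXVIII: C=100, X=10, X=10, V=5, I=1, I=1, I=1
100 + 10 + 10 + 5 + 1 + 1 + 1 = 128

128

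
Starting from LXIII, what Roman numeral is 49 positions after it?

LXIII = 63
63 + 49 = 112

CXII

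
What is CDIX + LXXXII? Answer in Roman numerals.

CDIX = 409
LXXXII = 82
409 + 82 = 491

CDXCI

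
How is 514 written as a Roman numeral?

Convert 514 to Roman numerals:
  514 contains 1×500 (D)
  14 contains 1×10 (X)
  4 contains 1×4 (IV)

DXIV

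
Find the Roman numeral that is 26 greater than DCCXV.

DCCXV = 715
715 + 26 = 741

DCCXLI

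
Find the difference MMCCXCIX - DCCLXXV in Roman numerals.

MMCCXCIX = 2299
DCCLXXV = 775
2299 - 775 = 1524

MDXXIV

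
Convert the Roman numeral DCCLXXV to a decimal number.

DCCLXXV: D=500, C=100, C=100, L=50, X=10, X=10, V=5
500 + 100 + 100 + 50 + 10 + 10 + 5 = 775

775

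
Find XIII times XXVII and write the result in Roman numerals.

XIII = 13
XXVII = 27
13 × 27 = 351

CCCLI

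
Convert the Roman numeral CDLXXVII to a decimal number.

CDLXXVII: CD=400, L=50, X=10, X=10, V=5, I=1, I=1
400 + 50 + 10 + 10 + 5 + 1 + 1 = 477

477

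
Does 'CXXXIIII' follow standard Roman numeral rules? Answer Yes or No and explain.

'CXXXIIII': More than 3 consecutive I's

No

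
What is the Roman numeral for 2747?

Convert 2747 to Roman numerals:
  2747 contains 2×1000 (MM)
  747 contains 1×500 (D)
  247 contains 2×100 (CC)
  47 contains 1×40 (XL)
  7 contains 1×5 (V)
  2 contains 2×1 (II)

MMDCCXLVII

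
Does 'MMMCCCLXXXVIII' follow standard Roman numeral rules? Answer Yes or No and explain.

'MMMCCCLXXXVIII': Check the rules: uses only the symbols I, V, X, L, C, D, M; no symbol is repeated more than three times in a row; V, L and D each appear at most once; no smaller symbol precedes a larger one (values never increase from left to right). Value: M (1000) + M (1000) + M (1000) + C (100) + C (100) + C (100) + L (50) + X (10) + X (10) + X (10) + V (5) + I (1) + I (1) + I (1) = 3388. So it is a valid standard Roman numeral.

Yes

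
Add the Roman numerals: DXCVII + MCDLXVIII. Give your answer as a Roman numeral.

DXCVII = 597
MCDLXVIII = 1468
597 + 1468 = 2065

MMLXV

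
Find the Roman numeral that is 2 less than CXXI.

CXXI = 121
121 - 2 = 119

CXIX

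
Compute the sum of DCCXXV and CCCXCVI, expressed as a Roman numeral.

DCCXXV = 725
CCCXCVI = 396
725 + 396 = 1121

MCXXI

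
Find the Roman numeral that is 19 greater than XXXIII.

XXXIII = 33
33 + 19 = 52

LII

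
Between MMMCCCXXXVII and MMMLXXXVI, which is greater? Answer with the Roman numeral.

MMMCCCXXXVII = 3337
MMMLXXXVI = 3086
3337 is larger

MMMCCCXXXVII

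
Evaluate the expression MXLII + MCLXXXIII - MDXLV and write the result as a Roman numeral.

MXLII = 1042, MCLXXXIII = 1183, MDXLV = 1545
1042 + 1183 = 2225
2225 - 1545 = 680

DCLXXX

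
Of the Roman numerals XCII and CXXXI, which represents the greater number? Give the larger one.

XCII = 92
CXXXI = 131
131 is larger

CXXXI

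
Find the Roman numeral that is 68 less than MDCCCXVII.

MDCCCXVII = 1817
1817 - 68 = 1749

MDCCXLIX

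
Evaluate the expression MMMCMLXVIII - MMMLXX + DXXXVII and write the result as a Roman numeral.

MMMCMLXVIII = 3968, MMMLXX = 3070, DXXXVII = 537
3968 - 3070 = 898
898 + 537 = 1435

MCDXXXV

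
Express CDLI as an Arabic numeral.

CDLI: CD=400, L=50, I=1
400 + 50 + 1 = 451

451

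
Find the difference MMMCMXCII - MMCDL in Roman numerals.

MMMCMXCII = 3992
MMCDL = 2450
3992 - 2450 = 1542

MDXLII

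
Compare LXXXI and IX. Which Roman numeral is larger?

LXXXI = 81
IX = 9
81 is larger

LXXXI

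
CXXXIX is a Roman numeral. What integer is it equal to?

CXXXIX: C=100, X=10, X=10, X=10, IX=9
100 + 10 + 10 + 10 + 9 = 139

139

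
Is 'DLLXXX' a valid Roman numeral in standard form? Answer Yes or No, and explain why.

'DLLXXX': L should not appear more than once

No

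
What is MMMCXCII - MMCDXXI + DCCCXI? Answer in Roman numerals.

MMMCXCII = 3192, MMCDXXI = 2421, DCCCXI = 811
3192 - 2421 = 771
771 + 811 = 1582

MDLXXXII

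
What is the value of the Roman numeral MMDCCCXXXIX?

MMDCCCXXXIX: M=1000, M=1000, D=500, C=100, C=100, C=100, X=10, X=10, X=10, IX=9
1000 + 1000 + 500 + 100 + 100 + 100 + 10 + 10 + 10 + 9 = 2839

2839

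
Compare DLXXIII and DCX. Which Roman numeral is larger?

DLXXIII = 573
DCX = 610
610 is larger

DCX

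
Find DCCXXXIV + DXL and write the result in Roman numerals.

DCCXXXIV = 734
DXL = 540
734 + 540 = 1274

MCCLXXIV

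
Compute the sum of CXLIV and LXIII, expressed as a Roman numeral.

CXLIV = 144
LXIII = 63
144 + 63 = 207

CCVII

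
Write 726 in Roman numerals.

Convert 726 to Roman numerals:
  726 contains 1×500 (D)
  226 contains 2×100 (CC)
  26 contains 2×10 (XX)
  6 contains 1×5 (V)
  1 contains 1×1 (I)

DCCXXVI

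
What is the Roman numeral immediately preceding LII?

LII = 52; previous is 51

LI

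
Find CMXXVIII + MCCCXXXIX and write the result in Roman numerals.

CMXXVIII = 928
MCCCXXXIX = 1339
928 + 1339 = 2267

MMCCLXVII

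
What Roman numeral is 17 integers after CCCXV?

CCCXV = 315
315 + 17 = 332

CCCXXXII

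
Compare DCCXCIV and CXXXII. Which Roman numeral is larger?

DCCXCIV = 794
CXXXII = 132
794 is larger

DCCXCIV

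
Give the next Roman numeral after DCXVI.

DCXVI = 616, so the next integer is 616 + 1 = 617

DCXVII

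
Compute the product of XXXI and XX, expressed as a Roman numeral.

XXXI = 31
XX = 20
31 × 20 = 620

DCXX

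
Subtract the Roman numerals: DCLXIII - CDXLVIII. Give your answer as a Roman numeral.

DCLXIII = 663
CDXLVIII = 448
663 - 448 = 215

CCXV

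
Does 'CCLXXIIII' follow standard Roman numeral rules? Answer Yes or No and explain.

'CCLXXIIII': More than 3 consecutive I's

No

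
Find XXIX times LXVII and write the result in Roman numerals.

XXIX = 29
LXVII = 67
29 × 67 = 1943

MCMXLIII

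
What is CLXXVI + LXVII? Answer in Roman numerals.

CLXXVI = 176
LXVII = 67
176 + 67 = 243

CCXLIII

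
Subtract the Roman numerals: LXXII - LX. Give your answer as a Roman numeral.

LXXII = 72
LX = 60
72 - 60 = 12

XII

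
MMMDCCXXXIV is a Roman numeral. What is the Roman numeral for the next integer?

MMMDCCXXXIV = 3734, so the next integer is 3734 + 1 = 3735

MMMDCCXXXV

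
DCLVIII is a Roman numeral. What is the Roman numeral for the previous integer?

DCLVIII = 658, so the previous integer is 658 - 1 = 657

DCLVII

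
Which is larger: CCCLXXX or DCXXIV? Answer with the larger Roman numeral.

CCCLXXX = 380
DCXXIV = 624
624 is larger

DCXXIV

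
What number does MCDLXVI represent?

MCDLXVI: M=1000, CD=400, L=50, X=10, V=5, I=1
1000 + 400 + 50 + 10 + 5 + 1 = 1466

1466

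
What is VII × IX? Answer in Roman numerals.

VII = 7
IX = 9
7 × 9 = 63

LXIII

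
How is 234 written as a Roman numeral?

Convert 234 to Roman numerals:
  234 contains 2×100 (CC)
  34 contains 3×10 (XXX)
  4 contains 1×4 (IV)

CCXXXIV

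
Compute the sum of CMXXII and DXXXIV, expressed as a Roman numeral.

CMXXII = 922
DXXXIV = 534
922 + 534 = 1456

MCDLVI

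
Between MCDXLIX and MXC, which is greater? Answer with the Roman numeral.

MCDXLIX = 1449
MXC = 1090
1449 is larger

MCDXLIX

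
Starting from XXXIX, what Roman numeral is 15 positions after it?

XXXIX = 39
39 + 15 = 54

LIV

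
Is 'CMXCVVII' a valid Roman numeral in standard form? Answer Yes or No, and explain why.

'CMXCVVII': V should not appear more than once

No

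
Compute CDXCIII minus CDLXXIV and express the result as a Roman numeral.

CDXCIII = 493
CDLXXIV = 474
493 - 474 = 19

XIX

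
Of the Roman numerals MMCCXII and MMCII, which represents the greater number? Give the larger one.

MMCCXII = 2212
MMCII = 2102
2212 is larger

MMCCXII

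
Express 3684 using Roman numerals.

Convert 3684 to Roman numerals:
  3684 contains 3×1000 (MMM)
  684 contains 1×500 (D)
  184 contains 1×100 (C)
  84 contains 1×50 (L)
  34 contains 3×10 (XXX)
  4 contains 1×4 (IV)

MMMDCLXXXIV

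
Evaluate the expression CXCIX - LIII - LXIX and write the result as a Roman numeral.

CXCIX = 199, LIII = 53, LXIX = 69
199 - 53 = 146
146 - 69 = 77

LXXVII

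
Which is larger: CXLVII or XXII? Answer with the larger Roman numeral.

CXLVII = 147
XXII = 22
147 is larger

CXLVII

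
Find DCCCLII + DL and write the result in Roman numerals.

DCCCLII = 852
DL = 550
852 + 550 = 1402

MCDII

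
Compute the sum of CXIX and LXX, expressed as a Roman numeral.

CXIX = 119
LXX = 70
119 + 70 = 189

CLXXXIX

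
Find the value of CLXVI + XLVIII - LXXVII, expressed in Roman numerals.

CLXVI = 166, XLVIII = 48, LXXVII = 77
166 + 48 = 214
214 - 77 = 137

CXXXVII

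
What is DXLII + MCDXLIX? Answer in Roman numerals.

DXLII = 542
MCDXLIX = 1449
542 + 1449 = 1991

MCMXCI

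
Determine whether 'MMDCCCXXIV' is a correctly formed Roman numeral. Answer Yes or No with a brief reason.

'MMDCCCXXIV': Check the rules: uses only the symbols I, V, X, L, C, D, M; no symbol is repeated more than three times in a row; V, L and D each appear at most once; the only place a smaller symbol precedes a larger one is the allowed subtractive pair IV, the symbol right after such a pair (if any) is smaller than the pair's first symbol, and otherwise the values never increase from left to right. Value: M (1000) + M (1000) + D (500) + C (100) + C (100) + C (100) + X (10) + X (10) + IV (4) = 2824. So it is a valid standard Roman numeral.

Yes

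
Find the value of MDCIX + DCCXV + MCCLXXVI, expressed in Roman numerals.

MDCIX = 1609, DCCXV = 715, MCCLXXVI = 1276
1609 + 715 = 2324
2324 + 1276 = 3600

MMMDC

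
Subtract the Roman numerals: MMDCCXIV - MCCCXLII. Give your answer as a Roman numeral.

MMDCCXIV = 2714
MCCCXLII = 1342
2714 - 1342 = 1372

MCCCLXXII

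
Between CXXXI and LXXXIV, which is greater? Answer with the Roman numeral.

CXXXI = 131
LXXXIV = 84
131 is larger

CXXXI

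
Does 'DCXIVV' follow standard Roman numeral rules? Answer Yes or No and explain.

'DCXIVV': V should not appear more than once

No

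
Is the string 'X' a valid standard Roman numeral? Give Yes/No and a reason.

'X': Check the rules: uses only the symbols I, V, X, L, C, D, M; no symbol is repeated more than three times in a row; V, L and D each appear at most once; no smaller symbol precedes a larger one (values never increase from left to right). Value: X = 10. So it is a valid standard Roman numeral.

Yes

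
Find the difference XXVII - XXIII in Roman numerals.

XXVII = 27
XXIII = 23
27 - 23 = 4

IV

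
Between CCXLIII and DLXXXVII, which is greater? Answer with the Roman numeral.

CCXLIII = 243
DLXXXVII = 587
587 is larger

DLXXXVII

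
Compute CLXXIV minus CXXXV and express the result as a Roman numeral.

CLXXIV = 174
CXXXV = 135
174 - 135 = 39

XXXIX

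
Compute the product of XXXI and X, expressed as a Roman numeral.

XXXI = 31
X = 10
31 × 10 = 310

CCCX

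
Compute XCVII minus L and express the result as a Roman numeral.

XCVII = 97
L = 50
97 - 50 = 47

XLVII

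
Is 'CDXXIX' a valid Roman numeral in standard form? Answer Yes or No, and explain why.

'CDXXIX': Check the rules: uses only the symbols I, V, X, L, C, D, M; no symbol is repeated more than three times in a row; V, L and D each appear at most once; the only places a smaller symbol precedes a larger one are the allowed subtractive pairs CD, IX, the symbol right after such a pair (if any) is smaller than the pair's first symbol, and otherwise the values never increase from left to right. Value: CD (400) + X (10) + X (10) + IX (9) = 429. So it is a valid standard Roman numeral.

Yes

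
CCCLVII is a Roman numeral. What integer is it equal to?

CCCLVII: C=100, C=100, C=100, L=50, V=5, I=1, I=1
100 + 100 + 100 + 50 + 5 + 1 + 1 = 357

357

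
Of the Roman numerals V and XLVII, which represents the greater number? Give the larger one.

V = 5
XLVII = 47
47 is larger

XLVII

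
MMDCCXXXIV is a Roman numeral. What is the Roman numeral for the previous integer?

MMDCCXXXIV = 2734, so the previous integer is 2734 - 1 = 2733

MMDCCXXXIII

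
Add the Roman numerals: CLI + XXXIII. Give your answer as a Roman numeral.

CLI = 151
XXXIII = 33
151 + 33 = 184

CLXXXIV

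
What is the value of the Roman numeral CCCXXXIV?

CCCXXXIV: C=100, C=100, C=100, X=10, X=10, X=10, IV=4
100 + 100 + 100 + 10 + 10 + 10 + 4 = 334

334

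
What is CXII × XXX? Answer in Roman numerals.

CXII = 112
XXX = 30
112 × 30 = 3360

MMMCCCLX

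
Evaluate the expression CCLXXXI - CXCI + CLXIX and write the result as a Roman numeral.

CCLXXXI = 281, CXCI = 191, CLXIX = 169
281 - 191 = 90
90 + 169 = 259

CCLIX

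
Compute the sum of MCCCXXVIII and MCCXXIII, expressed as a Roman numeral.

MCCCXXVIII = 1328
MCCXXIII = 1223
1328 + 1223 = 2551

MMDLI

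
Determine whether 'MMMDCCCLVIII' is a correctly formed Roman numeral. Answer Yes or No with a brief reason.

'MMMDCCCLVIII': Check the rules: uses only the symbols I, V, X, L, C, D, M; no symbol is repeated more than three times in a row; V, L and D each appear at most once; no smaller symbol precedes a larger one (values never increase from left to right). Value: M (1000) + M (1000) + M (1000) + D (500) + C (100) + C (100) + C (100) + L (50) + V (5) + I (1) + I (1) + I (1) = 3858. So it is a valid standard Roman numeral.

Yes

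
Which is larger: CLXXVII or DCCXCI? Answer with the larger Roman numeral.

CLXXVII = 177
DCCXCI = 791
791 is larger

DCCXCI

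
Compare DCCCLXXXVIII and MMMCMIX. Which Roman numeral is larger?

DCCCLXXXVIII = 888
MMMCMIX = 3909
3909 is larger

MMMCMIX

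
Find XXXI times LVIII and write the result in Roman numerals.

XXXI = 31
LVIII = 58
31 × 58 = 1798

MDCCXCVIII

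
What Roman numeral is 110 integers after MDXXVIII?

MDXXVIII = 1528
1528 + 110 = 1638

MDCXXXVIII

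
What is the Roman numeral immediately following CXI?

CXI = 111, so the next integer is 111 + 1 = 112

CXII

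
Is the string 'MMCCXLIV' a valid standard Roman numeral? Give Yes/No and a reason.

'MMCCXLIV': Check the rules: uses only the symbols I, V, X, L, C, D, M; no symbol is repeated more than three times in a row; V, L and D each appear at most once; the only places a smaller symbol precedes a larger one are the allowed subtractive pairs XL, IV, the symbol right after such a pair (if any) is smaller than the pair's first symbol, and otherwise the values never increase from left to right. Value: M (1000) + M (1000) + C (100) + C (100) + XL (40) + IV (4) = 2244. So it is a valid standard Roman numeral.

Yes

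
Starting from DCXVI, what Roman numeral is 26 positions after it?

DCXVI = 616
616 + 26 = 642

DCXLII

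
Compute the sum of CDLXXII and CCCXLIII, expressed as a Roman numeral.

CDLXXII = 472
CCCXLIII = 343
472 + 343 = 815

DCCCXV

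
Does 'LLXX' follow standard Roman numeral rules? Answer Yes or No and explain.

'LLXX': L should not appear more than once

No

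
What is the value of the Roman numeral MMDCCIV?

MMDCCIV: M=1000, M=1000, D=500, C=100, C=100, IV=4
1000 + 1000 + 500 + 100 + 100 + 4 = 2704

2704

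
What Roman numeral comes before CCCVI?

CCCVI = 306, so the previous integer is 306 - 1 = 305

CCCV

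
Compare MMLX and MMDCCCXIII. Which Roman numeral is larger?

MMLX = 2060
MMDCCCXIII = 2813
2813 is larger

MMDCCCXIII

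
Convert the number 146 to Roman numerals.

Convert 146 to Roman numerals:
  146 contains 1×100 (C)
  46 contains 1×40 (XL)
  6 contains 1×5 (V)
  1 contains 1×1 (I)

CXLVI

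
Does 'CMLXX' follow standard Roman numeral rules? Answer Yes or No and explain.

'CMLXX': Check the rules: uses only the symbols I, V, X, L, C, D, M; no symbol is repeated more than three times in a row; V, L and D each appear at most once; the only place a smaller symbol precedes a larger one is the allowed subtractive pair CM, the symbol right after such a pair (if any) is smaller than the pair's first symbol, and otherwise the values never increase from left to right. Value: CM (900) + L (50) + X (10) + X (10) = 970. So it is a valid standard Roman numeral.

Yes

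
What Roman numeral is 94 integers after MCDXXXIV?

MCDXXXIV = 1434
1434 + 94 = 1528

MDXXVIII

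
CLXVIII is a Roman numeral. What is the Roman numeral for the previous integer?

CLXVIII = 168, so the previous integer is 168 - 1 = 167

CLXVII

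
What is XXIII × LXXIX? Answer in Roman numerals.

XXIII = 23
LXXIX = 79
23 × 79 = 1817

MDCCCXVII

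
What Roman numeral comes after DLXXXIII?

DLXXXIII = 583; next is 584

DLXXXIV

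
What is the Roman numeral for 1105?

Convert 1105 to Roman numerals:
  1105 contains 1×1000 (M)
  105 contains 1×100 (C)
  5 contains 1×5 (V)

MCV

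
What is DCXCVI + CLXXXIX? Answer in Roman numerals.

DCXCVI = 696
CLXXXIX = 189
696 + 189 = 885

DCCCLXXXV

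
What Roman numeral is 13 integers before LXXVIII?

LXXVIII = 78
78 - 13 = 65

LXV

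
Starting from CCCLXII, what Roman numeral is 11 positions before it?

CCCLXII = 362
362 - 11 = 351

CCCLI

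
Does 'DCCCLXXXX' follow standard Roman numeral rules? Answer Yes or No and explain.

'DCCCLXXXX': More than 3 consecutive X's

No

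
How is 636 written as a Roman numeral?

Convert 636 to Roman numerals:
  636 contains 1×500 (D)
  136 contains 1×100 (C)
  36 contains 3×10 (XXX)
  6 contains 1×5 (V)
  1 contains 1×1 (I)

DCXXXVI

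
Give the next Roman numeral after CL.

CL = 150, so the next integer is 150 + 1 = 151

CLI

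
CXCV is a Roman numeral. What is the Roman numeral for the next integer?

CXCV = 195; next is 196

CXCVI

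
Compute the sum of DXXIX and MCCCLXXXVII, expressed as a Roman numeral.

DXXIX = 529
MCCCLXXXVII = 1387
529 + 1387 = 1916

MCMXVI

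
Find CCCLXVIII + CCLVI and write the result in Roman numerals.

CCCLXVIII = 368
CCLVI = 256
368 + 256 = 624

DCXXIV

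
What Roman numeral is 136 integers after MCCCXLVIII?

MCCCXLVIII = 1348
1348 + 136 = 1484

MCDLXXXIV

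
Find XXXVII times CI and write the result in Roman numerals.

XXXVII = 37
CI = 101
37 × 101 = 3737

MMMDCCXXXVII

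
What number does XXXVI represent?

XXXVI: X=10, X=10, X=10, V=5, I=1
10 + 10 + 10 + 5 + 1 = 36

36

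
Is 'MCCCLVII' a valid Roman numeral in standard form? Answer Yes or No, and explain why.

'MCCCLVII': Check the rules: uses only the symbols I, V, X, L, C, D, M; no symbol is repeated more than three times in a row; V, L and D each appear at most once; no smaller symbol precedes a larger one (values never increase from left to right). Value: M (1000) + C (100) + C (100) + C (100) + L (50) + V (5) + I (1) + I (1) = 1357. So it is a valid standard Roman numeral.

Yes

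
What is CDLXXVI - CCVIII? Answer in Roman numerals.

CDLXXVI = 476
CCVIII = 208
476 - 208 = 268

CCLXVIII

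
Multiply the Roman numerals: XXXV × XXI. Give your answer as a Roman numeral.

XXXV = 35
XXI = 21
35 × 21 = 735

DCCXXXV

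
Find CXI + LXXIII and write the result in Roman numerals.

CXI = 111
LXXIII = 73
111 + 73 = 184

CLXXXIV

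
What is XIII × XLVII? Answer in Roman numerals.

XIII = 13
XLVII = 47
13 × 47 = 611

DCXI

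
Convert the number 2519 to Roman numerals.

Convert 2519 to Roman numerals:
  2519 contains 2×1000 (MM)
  519 contains 1×500 (D)
  19 contains 1×10 (X)
  9 contains 1×9 (IX)

MMDXIX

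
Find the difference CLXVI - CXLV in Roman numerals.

CLXVI = 166
CXLV = 145
166 - 145 = 21

XXI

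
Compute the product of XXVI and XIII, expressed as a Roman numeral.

XXVI = 26
XIII = 13
26 × 13 = 338

CCCXXXVIII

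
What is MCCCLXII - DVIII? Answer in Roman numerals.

MCCCLXII = 1362
DVIII = 508
1362 - 508 = 854

DCCCLIV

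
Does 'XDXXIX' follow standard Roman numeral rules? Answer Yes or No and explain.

'XDXXIX': Invalid subtractive combination: XD

No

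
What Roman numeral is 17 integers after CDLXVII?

CDLXVII = 467
467 + 17 = 484

CDLXXXIV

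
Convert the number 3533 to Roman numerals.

Convert 3533 to Roman numerals:
  3533 contains 3×1000 (MMM)
  533 contains 1×500 (D)
  33 contains 3×10 (XXX)
  3 contains 3×1 (III)

MMMDXXXIII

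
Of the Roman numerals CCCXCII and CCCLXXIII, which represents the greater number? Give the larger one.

CCCXCII = 392
CCCLXXIII = 373
392 is larger

CCCXCII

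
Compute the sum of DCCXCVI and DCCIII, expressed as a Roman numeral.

DCCXCVI = 796
DCCIII = 703
796 + 703 = 1499

MCDXCIX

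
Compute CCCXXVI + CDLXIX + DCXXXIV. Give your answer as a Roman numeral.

CCCXXVI = 326, CDLXIX = 469, DCXXXIV = 634
326 + 469 = 795
795 + 634 = 1429

MCDXXIX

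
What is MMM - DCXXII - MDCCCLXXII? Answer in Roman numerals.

MMM = 3000, DCXXII = 622, MDCCCLXXII = 1872
3000 - 622 = 2378
2378 - 1872 = 506

DVI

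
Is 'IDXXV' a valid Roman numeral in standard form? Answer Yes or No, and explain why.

'IDXXV': Invalid subtractive combination: ID

No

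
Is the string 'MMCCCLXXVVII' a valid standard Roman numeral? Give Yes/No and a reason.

'MMCCCLXXVVII': V should not appear more than once

No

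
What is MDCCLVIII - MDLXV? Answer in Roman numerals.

MDCCLVIII = 1758
MDLXV = 1565
1758 - 1565 = 193

CXCIII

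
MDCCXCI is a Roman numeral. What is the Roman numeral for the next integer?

MDCCXCI = 1791, so the next integer is 1791 + 1 = 1792

MDCCXCII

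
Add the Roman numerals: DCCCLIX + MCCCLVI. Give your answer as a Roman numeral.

DCCCLIX = 859
MCCCLVI = 1356
859 + 1356 = 2215

MMCCXV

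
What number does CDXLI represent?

CDXLI: CD=400, XL=40, I=1
400 + 40 + 1 = 441

441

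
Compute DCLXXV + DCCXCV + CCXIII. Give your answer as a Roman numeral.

DCLXXV = 675, DCCXCV = 795, CCXIII = 213
675 + 795 = 1470
1470 + 213 = 1683

MDCLXXXIII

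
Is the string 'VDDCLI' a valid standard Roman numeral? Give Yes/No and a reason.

'VDDCLI': D should not appear more than once

No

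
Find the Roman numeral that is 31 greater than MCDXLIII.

MCDXLIII = 1443
1443 + 31 = 1474

MCDLXXIV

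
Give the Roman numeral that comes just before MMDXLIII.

MMDXLIII = 2543; previous is 2542

MMDXLII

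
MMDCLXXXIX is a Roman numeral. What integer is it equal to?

MMDCLXXXIX: M=1000, M=1000, D=500, C=100, L=50, X=10, X=10, X=10, IX=9
1000 + 1000 + 500 + 100 + 50 + 10 + 10 + 10 + 9 = 2689

2689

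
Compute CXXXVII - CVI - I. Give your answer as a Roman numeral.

CXXXVII = 137, CVI = 106, I = 1
137 - 106 = 31
31 - 1 = 30

XXX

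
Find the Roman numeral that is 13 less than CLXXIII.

CLXXIII = 173
173 - 13 = 160

CLX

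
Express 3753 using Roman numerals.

Convert 3753 to Roman numerals:
  3753 contains 3×1000 (MMM)
  753 contains 1×500 (D)
  253 contains 2×100 (CC)
  53 contains 1×50 (L)
  3 contains 3×1 (III)

MMMDCCLIII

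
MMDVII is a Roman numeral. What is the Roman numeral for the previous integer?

MMDVII = 2507; previous is 2506

MMDVI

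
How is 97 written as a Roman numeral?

Convert 97 to Roman numerals:
  97 contains 1×90 (XC)
  7 contains 1×5 (V)
  2 contains 2×1 (II)

XCVII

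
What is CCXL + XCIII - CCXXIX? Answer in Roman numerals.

CCXL = 240, XCIII = 93, CCXXIX = 229
240 + 93 = 333
333 - 229 = 104

CIV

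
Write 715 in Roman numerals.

Convert 715 to Roman numerals:
  715 contains 1×500 (D)
  215 contains 2×100 (CC)
  15 contains 1×10 (X)
  5 contains 1×5 (V)

DCCXV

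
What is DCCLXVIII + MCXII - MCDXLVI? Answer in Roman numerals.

DCCLXVIII = 768, MCXII = 1112, MCDXLVI = 1446
768 + 1112 = 1880
1880 - 1446 = 434

CDXXXIV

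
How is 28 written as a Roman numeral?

Convert 28 to Roman numerals:
  28 contains 2×10 (XX)
  8 contains 1×5 (V)
  3 contains 3×1 (III)

XXVIII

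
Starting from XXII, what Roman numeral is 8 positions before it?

XXII = 22
22 - 8 = 14

XIV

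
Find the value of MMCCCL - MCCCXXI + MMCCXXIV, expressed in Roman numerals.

MMCCCL = 2350, MCCCXXI = 1321, MMCCXXIV = 2224
2350 - 1321 = 1029
1029 + 2224 = 3253

MMMCCLIII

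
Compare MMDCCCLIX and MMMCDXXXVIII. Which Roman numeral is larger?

MMDCCCLIX = 2859
MMMCDXXXVIII = 3438
3438 is larger

MMMCDXXXVIII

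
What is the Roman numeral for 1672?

Convert 1672 to Roman numerals:
  1672 contains 1×1000 (M)
  672 contains 1×500 (D)
  172 contains 1×100 (C)
  72 contains 1×50 (L)
  22 contains 2×10 (XX)
  2 contains 2×1 (II)

MDCLXXII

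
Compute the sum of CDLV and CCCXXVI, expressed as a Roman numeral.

CDLV = 455
CCCXXVI = 326
455 + 326 = 781

DCCLXXXI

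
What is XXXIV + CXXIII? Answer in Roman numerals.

XXXIV = 34
CXXIII = 123
34 + 123 = 157

CLVII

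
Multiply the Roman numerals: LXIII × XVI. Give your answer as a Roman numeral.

LXIII = 63
XVI = 16
63 × 16 = 1008

MVIII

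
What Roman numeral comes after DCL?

DCL = 650, so the next integer is 650 + 1 = 651

DCLI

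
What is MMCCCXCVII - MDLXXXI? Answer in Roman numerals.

MMCCCXCVII = 2397
MDLXXXI = 1581
2397 - 1581 = 816

DCCCXVI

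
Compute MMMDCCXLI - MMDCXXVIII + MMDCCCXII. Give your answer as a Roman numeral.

MMMDCCXLI = 3741, MMDCXXVIII = 2628, MMDCCCXII = 2812
3741 - 2628 = 1113
1113 + 2812 = 3925

MMMCMXXV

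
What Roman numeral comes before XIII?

XIII = 13, so the previous integer is 13 - 1 = 12

XII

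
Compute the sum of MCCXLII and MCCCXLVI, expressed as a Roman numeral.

MCCXLII = 1242
MCCCXLVI = 1346
1242 + 1346 = 2588

MMDLXXXVIII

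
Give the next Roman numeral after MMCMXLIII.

MMCMXLIII = 2943, so the next integer is 2943 + 1 = 2944

MMCMXLIV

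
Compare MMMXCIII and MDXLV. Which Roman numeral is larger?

MMMXCIII = 3093
MDXLV = 1545
3093 is larger

MMMXCIII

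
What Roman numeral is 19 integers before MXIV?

MXIV = 1014
1014 - 19 = 995

CMXCV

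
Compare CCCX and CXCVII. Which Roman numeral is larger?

CCCX = 310
CXCVII = 197
310 is larger

CCCX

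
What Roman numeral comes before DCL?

DCL = 650; previous is 649

DCXLIX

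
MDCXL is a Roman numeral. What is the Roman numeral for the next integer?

MDCXL = 1640, so the next integer is 1640 + 1 = 1641

MDCXLI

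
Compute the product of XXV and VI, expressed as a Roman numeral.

XXV = 25
VI = 6
25 × 6 = 150

CL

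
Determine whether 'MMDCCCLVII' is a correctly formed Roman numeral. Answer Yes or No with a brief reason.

'MMDCCCLVII': Check the rules: uses only the symbols I, V, X, L, C, D, M; no symbol is repeated more than three times in a row; V, L and D each appear at most once; no smaller symbol precedes a larger one (values never increase from left to right). Value: M (1000) + M (1000) + D (500) + C (100) + C (100) + C (100) + L (50) + V (5) + I (1) + I (1) = 2857. So it is a valid standard Roman numeral.

Yes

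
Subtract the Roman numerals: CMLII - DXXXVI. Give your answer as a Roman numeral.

CMLII = 952
DXXXVI = 536
952 - 536 = 416

CDXVI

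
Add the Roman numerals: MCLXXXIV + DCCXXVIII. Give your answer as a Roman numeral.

MCLXXXIV = 1184
DCCXXVIII = 728
1184 + 728 = 1912

MCMXII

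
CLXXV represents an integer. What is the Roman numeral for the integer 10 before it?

CLXXV = 175
175 - 10 = 165

CLXV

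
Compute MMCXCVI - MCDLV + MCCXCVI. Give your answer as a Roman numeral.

MMCXCVI = 2196, MCDLV = 1455, MCCXCVI = 1296
2196 - 1455 = 741
741 + 1296 = 2037

MMXXXVII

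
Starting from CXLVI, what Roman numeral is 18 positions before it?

CXLVI = 146
146 - 18 = 128

CXXVIII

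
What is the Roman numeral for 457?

Convert 457 to Roman numerals:
  457 contains 1×400 (CD)
  57 contains 1×50 (L)
  7 contains 1×5 (V)
  2 contains 2×1 (II)

CDLVII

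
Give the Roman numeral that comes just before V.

V = 5, so the previous integer is 5 - 1 = 4

IV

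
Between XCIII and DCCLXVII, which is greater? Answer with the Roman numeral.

XCIII = 93
DCCLXVII = 767
767 is larger

DCCLXVII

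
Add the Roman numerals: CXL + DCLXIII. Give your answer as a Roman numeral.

CXL = 140
DCLXIII = 663
140 + 663 = 803

DCCCIII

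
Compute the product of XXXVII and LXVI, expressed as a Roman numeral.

XXXVII = 37
LXVI = 66
37 × 66 = 2442

MMCDXLII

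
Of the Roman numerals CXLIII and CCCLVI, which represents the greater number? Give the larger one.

CXLIII = 143
CCCLVI = 356
356 is larger

CCCLVI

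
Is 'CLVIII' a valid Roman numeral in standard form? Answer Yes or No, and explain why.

'CLVIII': Check the rules: uses only the symbols I, V, X, L, C, D, M; no symbol is repeated more than three times in a row; V, L and D each appear at most once; no smaller symbol precedes a larger one (values never increase from left to right). Value: C (100) + L (50) + V (5) + I (1) + I (1) + I (1) = 158. So it is a valid standard Roman numeral.

Yes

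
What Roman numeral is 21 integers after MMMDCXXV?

MMMDCXXV = 3625
3625 + 21 = 3646

MMMDCXLVI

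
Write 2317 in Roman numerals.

Convert 2317 to Roman numerals:
  2317 contains 2×1000 (MM)
  317 contains 3×100 (CCC)
  17 contains 1×10 (X)
  7 contains 1×5 (V)
  2 contains 2×1 (II)

MMCCCXVII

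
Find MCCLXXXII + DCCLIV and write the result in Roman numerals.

MCCLXXXII = 1282
DCCLIV = 754
1282 + 754 = 2036

MMXXXVI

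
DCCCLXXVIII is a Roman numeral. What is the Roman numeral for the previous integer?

DCCCLXXVIII = 878, so the previous integer is 878 - 1 = 877

DCCCLXXVII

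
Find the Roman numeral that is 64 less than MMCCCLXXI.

MMCCCLXXI = 2371
2371 - 64 = 2307

MMCCCVII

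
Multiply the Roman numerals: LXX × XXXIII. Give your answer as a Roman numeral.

LXX = 70
XXXIII = 33
70 × 33 = 2310

MMCCCX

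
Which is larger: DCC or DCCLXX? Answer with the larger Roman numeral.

DCC = 700
DCCLXX = 770
770 is larger

DCCLXX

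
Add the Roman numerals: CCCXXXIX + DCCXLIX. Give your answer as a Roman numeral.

CCCXXXIX = 339
DCCXLIX = 749
339 + 749 = 1088

MLXXXVIII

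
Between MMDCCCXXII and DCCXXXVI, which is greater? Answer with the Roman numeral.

MMDCCCXXII = 2822
DCCXXXVI = 736
2822 is larger

MMDCCCXXII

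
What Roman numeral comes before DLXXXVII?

DLXXXVII = 587; previous is 586

DLXXXVI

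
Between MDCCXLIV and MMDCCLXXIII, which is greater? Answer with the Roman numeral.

MDCCXLIV = 1744
MMDCCLXXIII = 2773
2773 is larger

MMDCCLXXIII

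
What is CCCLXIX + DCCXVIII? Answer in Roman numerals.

CCCLXIX = 369
DCCXVIII = 718
369 + 718 = 1087

MLXXXVII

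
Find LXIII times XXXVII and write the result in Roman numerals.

LXIII = 63
XXXVII = 37
63 × 37 = 2331

MMCCCXXXI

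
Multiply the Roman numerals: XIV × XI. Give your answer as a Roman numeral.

XIV = 14
XI = 11
14 × 11 = 154

CLIV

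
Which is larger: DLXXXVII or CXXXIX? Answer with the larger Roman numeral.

DLXXXVII = 587
CXXXIX = 139
587 is larger

DLXXXVII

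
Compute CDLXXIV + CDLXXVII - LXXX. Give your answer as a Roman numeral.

CDLXXIV = 474, CDLXXVII = 477, LXXX = 80
474 + 477 = 951
951 - 80 = 871

DCCCLXXI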